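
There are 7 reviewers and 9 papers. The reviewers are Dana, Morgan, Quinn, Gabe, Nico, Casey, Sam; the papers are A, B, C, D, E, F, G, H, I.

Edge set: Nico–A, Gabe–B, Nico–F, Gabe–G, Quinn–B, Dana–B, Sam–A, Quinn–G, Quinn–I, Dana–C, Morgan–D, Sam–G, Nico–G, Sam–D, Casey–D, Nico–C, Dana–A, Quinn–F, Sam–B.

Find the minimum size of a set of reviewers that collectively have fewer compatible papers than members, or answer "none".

Take S = {Morgan, Casey}. Its neighbourhood is {D}, so |N(S)| = 1 < |S| = 2.
No single vertex violates Hall's condition since each has at least one neighbour, so 2 is the minimum.

2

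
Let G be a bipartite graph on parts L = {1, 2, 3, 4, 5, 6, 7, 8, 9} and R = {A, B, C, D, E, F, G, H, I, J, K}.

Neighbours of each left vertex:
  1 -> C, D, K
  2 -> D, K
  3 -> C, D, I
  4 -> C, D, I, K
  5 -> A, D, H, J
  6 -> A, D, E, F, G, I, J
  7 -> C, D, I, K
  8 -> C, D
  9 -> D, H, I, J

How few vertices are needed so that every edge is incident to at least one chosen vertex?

The 7 edges 1–D, 2–K, 3–I, 4–C, 5–H, 6–G, 9–J form a matching, so any vertex cover needs at least 7 vertices (one per matched edge).
Conversely {5, 6, 9, C, D, I, K} meets every edge and has exactly 7 vertices, so 7 is optimal.

7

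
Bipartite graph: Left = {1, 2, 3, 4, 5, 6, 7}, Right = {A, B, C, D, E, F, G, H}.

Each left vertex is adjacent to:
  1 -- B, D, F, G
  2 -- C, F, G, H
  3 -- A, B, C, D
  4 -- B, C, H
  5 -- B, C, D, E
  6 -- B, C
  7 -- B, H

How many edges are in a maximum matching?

7

For example, pair 1→F, 2→G, 3→D, 4→H, 5→E, 6→C, 7→B.
All 7 left vertices are matched, so no larger matching exists.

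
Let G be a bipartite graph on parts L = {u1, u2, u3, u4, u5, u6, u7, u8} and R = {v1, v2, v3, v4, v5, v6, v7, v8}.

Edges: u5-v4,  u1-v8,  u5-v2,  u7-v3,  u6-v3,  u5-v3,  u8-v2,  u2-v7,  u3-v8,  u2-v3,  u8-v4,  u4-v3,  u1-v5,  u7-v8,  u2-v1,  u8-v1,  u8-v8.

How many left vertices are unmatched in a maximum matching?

2

One maximum matching: u1–v5, u2–v7, u3–v8, u4–v3, u5–v4, u8–v2.
The set {u3, u4, u6, u7} has only 2 neighbours ({v3, v8}), so by Hall's theorem at most 6 of the 8 left vertices can be matched.
That matches 6 of the 8, leaving 2 unmatched; no matching can do better.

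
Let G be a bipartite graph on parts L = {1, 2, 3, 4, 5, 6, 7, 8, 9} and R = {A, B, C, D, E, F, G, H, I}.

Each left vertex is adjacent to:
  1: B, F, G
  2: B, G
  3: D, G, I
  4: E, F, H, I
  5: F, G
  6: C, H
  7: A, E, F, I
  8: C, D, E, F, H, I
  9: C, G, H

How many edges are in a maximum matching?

9

A valid assignment of size 9: 1–B, 2–G, 3–I, 4–E, 5–F, 6–H, 7–A, 8–D, 9–C.
All 9 left vertices are matched, so no larger matching exists.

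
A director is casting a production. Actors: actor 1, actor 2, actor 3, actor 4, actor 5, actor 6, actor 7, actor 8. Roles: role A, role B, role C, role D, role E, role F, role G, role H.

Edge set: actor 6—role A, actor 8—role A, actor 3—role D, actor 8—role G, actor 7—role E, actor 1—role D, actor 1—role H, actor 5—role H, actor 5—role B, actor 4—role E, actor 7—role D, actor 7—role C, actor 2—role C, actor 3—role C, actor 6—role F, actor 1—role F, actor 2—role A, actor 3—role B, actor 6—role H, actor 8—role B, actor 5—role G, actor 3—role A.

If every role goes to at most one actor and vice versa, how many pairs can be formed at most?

8

A valid assignment of size 8: actor 1→role F, actor 2→role A, actor 3→role D, actor 4→role E, actor 5→role G, actor 6→role H, actor 7→role C, actor 8→role B.
This saturates every actor, so 8 is the maximum.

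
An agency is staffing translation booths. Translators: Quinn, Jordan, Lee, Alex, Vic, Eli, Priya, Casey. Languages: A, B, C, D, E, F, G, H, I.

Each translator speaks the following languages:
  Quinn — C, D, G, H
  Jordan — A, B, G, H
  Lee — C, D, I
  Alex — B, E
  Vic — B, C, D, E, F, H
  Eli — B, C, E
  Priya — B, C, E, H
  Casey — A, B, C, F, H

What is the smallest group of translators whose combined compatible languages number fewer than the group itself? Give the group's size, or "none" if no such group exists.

none

A matching saturating every translator exists, for instance Quinn→G, Jordan→H, Lee→D, Alex→E, Vic→F, Eli→C, Priya→B, Casey→A.
By Hall's marriage theorem, this means |N(S)| ≥ |S| for every subset S, so no violating subset exists.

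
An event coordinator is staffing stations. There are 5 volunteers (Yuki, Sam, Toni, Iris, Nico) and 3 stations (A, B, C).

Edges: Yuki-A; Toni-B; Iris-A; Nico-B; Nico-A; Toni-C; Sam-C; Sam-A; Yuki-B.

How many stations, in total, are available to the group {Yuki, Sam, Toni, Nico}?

3

The union of neighbours of {Yuki, Sam, Toni, Nico} is {A, B, C}, which has 3 elements.
Since |N(S)| = 3 < |S| = 4, Hall's condition fails for this subset.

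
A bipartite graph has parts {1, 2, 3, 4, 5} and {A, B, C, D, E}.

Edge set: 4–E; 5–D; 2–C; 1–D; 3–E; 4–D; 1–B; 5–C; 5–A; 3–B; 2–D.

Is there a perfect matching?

One maximum matching: 1-D, 2-C, 3-B, 4-E, 5-A.
All 5 left vertices are covered.

Yes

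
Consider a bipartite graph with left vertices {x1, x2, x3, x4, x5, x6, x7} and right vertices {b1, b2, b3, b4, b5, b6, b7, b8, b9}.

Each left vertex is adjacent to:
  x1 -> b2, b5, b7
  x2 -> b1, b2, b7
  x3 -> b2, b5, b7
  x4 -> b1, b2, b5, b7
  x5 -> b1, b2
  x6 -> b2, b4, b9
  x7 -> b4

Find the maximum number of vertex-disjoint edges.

6

For example, pair x1–b2, x2–b1, x3–b7, x4–b5, x6–b9, x7–b4.
The set {x1, x2, x3, x4, x5} has only 4 neighbours ({b1, b2, b5, b7}), so by Hall's theorem at most 6 of the 7 left vertices can be matched.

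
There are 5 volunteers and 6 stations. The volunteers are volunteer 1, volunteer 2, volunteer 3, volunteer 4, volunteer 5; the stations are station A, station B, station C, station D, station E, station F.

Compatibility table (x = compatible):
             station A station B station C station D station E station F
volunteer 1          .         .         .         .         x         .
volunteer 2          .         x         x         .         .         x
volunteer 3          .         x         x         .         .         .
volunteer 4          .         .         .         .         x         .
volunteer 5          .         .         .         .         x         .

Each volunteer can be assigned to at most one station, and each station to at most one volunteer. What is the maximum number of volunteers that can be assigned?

3

One maximum matching: volunteer 1-station E, volunteer 2-station C, volunteer 3-station B.
The set {volunteer 1, volunteer 4, volunteer 5} has only 1 neighbour ({station E}), so by Hall's theorem at most 3 of the 5 volunteers can be matched.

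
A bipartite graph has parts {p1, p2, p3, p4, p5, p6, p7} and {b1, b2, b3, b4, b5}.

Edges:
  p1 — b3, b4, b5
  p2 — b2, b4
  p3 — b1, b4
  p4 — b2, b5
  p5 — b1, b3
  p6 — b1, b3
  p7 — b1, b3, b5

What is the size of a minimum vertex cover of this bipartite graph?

5

{b1, b2, b3, b4, b5} is a vertex cover of size 5: every edge has an endpoint in this set.
No smaller cover exists because p1–b4, p2–b2, p3–b1, p4–b5, p5–b3 is a matching of size 5, and a cover must include an endpoint of each of these disjoint edges (König's theorem).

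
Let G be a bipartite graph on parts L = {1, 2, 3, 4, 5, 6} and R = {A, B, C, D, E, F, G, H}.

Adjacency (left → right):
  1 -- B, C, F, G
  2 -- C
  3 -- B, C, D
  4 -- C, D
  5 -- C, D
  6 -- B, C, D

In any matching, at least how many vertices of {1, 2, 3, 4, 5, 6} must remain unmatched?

2

For example, pair 1–F, 2–C, 3–B, 4–D.
The set {2, 3, 4, 5, 6} has only 3 neighbours ({B, C, D}), so by Hall's theorem at most 4 of the 6 left vertices can be matched.
That matches 4 of the 6, leaving 2 unmatched; no matching can do better.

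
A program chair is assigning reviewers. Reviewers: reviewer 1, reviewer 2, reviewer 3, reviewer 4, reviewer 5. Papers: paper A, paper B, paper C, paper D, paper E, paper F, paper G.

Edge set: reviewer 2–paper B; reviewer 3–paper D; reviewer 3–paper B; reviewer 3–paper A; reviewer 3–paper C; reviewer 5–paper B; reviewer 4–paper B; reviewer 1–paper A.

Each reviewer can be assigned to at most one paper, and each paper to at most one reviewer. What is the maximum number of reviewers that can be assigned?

One maximum matching: reviewer 1-paper A, reviewer 2-paper B, reviewer 3-paper C.
The set {reviewer 2, reviewer 4, reviewer 5} has only 1 neighbour ({paper B}), so by Hall's theorem at most 3 of the 5 reviewers can be matched.

3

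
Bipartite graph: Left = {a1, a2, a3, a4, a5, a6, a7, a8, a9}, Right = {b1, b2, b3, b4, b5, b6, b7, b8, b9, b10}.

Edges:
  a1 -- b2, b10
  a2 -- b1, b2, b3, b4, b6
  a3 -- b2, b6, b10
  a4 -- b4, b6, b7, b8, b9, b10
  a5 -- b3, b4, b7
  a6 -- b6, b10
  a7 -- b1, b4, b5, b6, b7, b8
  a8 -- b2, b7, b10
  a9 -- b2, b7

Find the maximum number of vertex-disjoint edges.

For example, pair a1-b10, a2-b4, a3-b2, a4-b8, a5-b3, a6-b6, a7-b1, a8-b7.
The set {a1, a3, a6, a8, a9} has only 4 neighbours ({b10, b2, b6, b7}), so by Hall's theorem at most 8 of the 9 left vertices can be matched.

8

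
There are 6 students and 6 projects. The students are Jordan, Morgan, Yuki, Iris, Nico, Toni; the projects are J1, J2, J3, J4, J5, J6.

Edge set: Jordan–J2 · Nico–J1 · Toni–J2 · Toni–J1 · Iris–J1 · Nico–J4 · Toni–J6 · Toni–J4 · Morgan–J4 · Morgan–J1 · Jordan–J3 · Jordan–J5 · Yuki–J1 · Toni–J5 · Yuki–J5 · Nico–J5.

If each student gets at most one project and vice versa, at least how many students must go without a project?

1

One maximum matching: Jordan-J3, Morgan-J4, Yuki-J5, Iris-J1, Toni-J6.
The set {Morgan, Yuki, Iris, Nico} has only 3 neighbours ({J1, J4, J5}), so by Hall's theorem at most 5 of the 6 students can be matched.
That matches 5 of the 6, leaving 1 unmatched; no matching can do better.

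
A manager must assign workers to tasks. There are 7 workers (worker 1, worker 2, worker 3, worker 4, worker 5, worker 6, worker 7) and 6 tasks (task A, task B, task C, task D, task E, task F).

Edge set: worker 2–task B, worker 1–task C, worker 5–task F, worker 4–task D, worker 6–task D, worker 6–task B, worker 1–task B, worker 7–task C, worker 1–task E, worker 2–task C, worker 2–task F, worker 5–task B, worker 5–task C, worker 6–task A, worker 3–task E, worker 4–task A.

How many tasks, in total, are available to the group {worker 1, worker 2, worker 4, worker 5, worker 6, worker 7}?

The union of neighbours of {worker 1, worker 2, worker 4, worker 5, worker 6, worker 7} is {task A, task B, task C, task D, task E, task F}, which has 6 elements.
Since |N(S)| = 6 ≥ |S| = 6, Hall's condition holds for this subset.

6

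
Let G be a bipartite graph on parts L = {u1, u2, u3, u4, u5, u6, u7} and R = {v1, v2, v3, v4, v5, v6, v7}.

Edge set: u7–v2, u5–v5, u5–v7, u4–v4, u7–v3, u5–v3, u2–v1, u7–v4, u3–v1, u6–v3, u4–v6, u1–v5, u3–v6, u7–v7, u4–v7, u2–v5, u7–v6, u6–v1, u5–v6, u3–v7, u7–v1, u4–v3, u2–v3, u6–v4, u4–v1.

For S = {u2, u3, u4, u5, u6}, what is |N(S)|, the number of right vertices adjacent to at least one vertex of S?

The union of neighbours of {u2, u3, u4, u5, u6} is {v1, v3, v4, v5, v6, v7}, which has 6 elements.
Since |N(S)| = 6 ≥ |S| = 5, Hall's condition holds for this subset.

6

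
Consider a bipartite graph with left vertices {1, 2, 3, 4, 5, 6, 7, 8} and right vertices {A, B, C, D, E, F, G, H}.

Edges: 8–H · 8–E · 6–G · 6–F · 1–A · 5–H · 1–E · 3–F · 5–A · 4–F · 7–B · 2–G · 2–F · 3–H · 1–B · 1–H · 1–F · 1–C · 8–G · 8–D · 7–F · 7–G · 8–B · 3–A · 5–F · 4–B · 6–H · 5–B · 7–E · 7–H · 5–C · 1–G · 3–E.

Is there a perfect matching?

Yes

One maximum matching: 1–C, 2–F, 3–E, 4–B, 5–A, 6–H, 7–G, 8–D.
All 8 left vertices are covered.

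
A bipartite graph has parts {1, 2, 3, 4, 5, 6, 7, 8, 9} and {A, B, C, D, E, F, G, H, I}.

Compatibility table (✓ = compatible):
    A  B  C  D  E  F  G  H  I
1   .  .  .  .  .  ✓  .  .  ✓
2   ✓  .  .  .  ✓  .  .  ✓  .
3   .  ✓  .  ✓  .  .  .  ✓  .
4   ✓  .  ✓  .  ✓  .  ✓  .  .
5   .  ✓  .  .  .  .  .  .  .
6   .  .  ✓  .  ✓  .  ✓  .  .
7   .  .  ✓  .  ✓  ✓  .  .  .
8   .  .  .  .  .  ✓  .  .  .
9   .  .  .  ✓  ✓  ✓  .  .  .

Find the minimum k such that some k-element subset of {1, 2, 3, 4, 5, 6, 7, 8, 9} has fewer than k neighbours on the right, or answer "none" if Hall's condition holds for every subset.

A matching saturating every left vertex exists, for instance 1→I, 2→H, 3→D, 4→A, 5→B, 6→G, 7→C, 8→F, 9→E.
By Hall's marriage theorem, this means |N(S)| ≥ |S| for every subset S, so no violating subset exists.

none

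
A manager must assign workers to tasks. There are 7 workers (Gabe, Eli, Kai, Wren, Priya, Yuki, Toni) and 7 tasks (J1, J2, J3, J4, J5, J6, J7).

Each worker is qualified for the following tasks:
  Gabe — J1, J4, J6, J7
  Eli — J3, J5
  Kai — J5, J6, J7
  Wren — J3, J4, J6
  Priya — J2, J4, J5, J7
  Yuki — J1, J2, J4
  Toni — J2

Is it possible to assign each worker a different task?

Yes

For example, pair Gabe-J6, Eli-J3, Kai-J5, Wren-J4, Priya-J7, Yuki-J1, Toni-J2.
Every worker is matched, so this is a perfect matching.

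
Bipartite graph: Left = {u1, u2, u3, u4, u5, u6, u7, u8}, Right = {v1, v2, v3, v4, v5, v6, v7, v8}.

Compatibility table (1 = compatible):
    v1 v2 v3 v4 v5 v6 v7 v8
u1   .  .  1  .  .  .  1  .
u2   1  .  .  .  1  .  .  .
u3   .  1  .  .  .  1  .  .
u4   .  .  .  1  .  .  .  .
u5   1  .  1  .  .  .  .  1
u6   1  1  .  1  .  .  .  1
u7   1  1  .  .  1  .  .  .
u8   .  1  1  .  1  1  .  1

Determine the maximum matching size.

8

For example, pair u1–v7, u2–v5, u3–v6, u4–v4, u5–v1, u6–v8, u7–v2, u8–v3.
This saturates every left vertex, so 8 is the maximum.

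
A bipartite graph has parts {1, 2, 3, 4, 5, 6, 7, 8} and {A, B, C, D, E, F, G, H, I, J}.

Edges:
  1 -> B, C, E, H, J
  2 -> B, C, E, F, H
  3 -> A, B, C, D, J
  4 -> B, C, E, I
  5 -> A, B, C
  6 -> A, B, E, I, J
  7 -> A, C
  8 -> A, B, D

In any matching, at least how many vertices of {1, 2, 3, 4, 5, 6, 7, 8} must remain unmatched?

0

For example, pair 1–E, 2–H, 3–D, 4–I, 5–C, 6–J, 7–A, 8–B.
All 8 left vertices are matched, so no larger matching exists.
That matches 8 of the 8, leaving 0 unmatched; no matching can do better.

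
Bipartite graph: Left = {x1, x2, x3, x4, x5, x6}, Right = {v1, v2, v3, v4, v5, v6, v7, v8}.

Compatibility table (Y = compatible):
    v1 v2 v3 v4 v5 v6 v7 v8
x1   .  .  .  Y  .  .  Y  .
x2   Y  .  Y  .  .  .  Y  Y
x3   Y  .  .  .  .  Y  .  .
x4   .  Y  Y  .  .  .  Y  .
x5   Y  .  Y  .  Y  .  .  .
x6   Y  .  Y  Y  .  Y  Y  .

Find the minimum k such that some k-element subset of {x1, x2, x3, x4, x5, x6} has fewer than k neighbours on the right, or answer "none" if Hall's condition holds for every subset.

none

A matching saturating every left vertex exists, for instance x1→v4, x2→v7, x3→v6, x4→v2, x5→v1, x6→v3.
By Hall's marriage theorem, this means |N(S)| ≥ |S| for every subset S, so no violating subset exists.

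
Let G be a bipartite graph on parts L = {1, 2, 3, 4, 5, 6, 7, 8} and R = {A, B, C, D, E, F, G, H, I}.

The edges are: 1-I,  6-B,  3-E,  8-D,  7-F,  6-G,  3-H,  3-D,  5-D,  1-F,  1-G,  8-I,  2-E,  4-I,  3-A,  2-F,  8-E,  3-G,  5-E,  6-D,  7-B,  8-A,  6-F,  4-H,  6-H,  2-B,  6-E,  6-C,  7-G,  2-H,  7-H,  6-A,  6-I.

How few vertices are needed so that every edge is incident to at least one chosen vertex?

8

A maximum matching has 8 edges (e.g. 1–G, 2–B, 3–E, 4–H, 5–D, 6–A, 7–F, 8–I).
By König's theorem the minimum vertex cover has the same size. One such cover is {1, 2, 3, 4, 5, 6, 7, 8}.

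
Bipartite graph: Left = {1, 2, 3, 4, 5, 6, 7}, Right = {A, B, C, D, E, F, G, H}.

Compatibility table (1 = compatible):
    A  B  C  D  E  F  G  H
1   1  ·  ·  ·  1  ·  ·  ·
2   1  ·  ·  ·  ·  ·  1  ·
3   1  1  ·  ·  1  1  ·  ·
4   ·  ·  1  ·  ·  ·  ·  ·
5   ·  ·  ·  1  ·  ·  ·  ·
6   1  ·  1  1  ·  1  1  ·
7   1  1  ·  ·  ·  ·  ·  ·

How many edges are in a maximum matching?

A valid assignment of size 7: 1–A, 2–G, 3–E, 4–C, 5–D, 6–F, 7–B.
All 7 left vertices are matched, so no larger matching exists.

7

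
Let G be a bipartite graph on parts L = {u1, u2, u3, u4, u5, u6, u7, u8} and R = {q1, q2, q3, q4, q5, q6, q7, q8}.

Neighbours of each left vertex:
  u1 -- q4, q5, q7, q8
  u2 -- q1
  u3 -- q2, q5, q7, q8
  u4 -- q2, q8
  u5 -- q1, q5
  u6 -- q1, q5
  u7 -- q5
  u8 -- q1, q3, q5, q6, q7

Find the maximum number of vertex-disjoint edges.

6

One maximum matching: u1–q7, u2–q1, u3–q2, u4–q8, u5–q5, u8–q6.
The set {u2, u5, u6, u7} has only 2 neighbours ({q1, q5}), so by Hall's theorem at most 6 of the 8 left vertices can be matched.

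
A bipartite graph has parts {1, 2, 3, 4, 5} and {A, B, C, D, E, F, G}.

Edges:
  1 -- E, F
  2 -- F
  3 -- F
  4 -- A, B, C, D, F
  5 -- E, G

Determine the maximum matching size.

A valid assignment of size 4: 1→E, 2→F, 4→A, 5→G.
The set {2, 3} has only 1 neighbour ({F}), so by Hall's theorem at most 4 of the 5 left vertices can be matched.

4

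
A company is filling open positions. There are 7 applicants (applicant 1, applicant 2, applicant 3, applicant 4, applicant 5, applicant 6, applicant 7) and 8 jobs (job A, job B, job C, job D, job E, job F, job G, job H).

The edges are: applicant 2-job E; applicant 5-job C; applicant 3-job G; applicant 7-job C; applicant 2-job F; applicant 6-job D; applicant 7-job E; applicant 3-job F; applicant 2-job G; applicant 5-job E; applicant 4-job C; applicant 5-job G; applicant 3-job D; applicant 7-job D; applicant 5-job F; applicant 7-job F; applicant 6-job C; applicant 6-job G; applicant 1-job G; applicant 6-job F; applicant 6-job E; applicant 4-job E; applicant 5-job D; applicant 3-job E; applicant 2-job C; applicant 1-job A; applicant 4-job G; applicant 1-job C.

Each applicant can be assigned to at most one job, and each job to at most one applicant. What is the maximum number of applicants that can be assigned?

6

For example, pair applicant 1–job A, applicant 2–job C, applicant 3–job G, applicant 4–job E, applicant 5–job D, applicant 6–job F.
The set {applicant 2, applicant 3, applicant 4, applicant 5, applicant 6, applicant 7} has only 5 neighbours ({job C, job D, job E, job F, job G}), so by Hall's theorem at most 6 of the 7 applicants can be matched.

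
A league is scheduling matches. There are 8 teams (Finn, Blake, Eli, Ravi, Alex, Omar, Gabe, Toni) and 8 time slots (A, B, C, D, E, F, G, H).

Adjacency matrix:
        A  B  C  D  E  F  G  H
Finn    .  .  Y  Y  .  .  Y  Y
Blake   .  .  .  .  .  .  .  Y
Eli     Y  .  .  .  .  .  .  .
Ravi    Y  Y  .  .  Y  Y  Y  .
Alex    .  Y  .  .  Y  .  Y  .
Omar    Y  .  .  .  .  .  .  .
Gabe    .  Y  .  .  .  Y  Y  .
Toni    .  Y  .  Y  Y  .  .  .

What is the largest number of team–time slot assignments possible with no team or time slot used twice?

For example, pair Finn-C, Blake-H, Eli-A, Ravi-G, Alex-E, Gabe-F, Toni-B.
The set {Eli, Omar} has only 1 neighbour ({A}), so by Hall's theorem at most 7 of the 8 teams can be matched.

7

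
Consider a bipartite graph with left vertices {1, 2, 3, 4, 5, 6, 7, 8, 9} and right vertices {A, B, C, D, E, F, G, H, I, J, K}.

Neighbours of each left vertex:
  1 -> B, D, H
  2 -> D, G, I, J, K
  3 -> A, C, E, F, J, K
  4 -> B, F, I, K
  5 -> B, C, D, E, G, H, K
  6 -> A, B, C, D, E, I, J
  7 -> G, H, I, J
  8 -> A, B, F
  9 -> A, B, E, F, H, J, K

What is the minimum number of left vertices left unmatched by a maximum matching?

One maximum matching: 1–D, 2–G, 3–A, 4–F, 5–K, 6–E, 7–H, 8–B, 9–J.
All 9 left vertices are matched, so no larger matching exists.
That matches 9 of the 9, leaving 0 unmatched; no matching can do better.

0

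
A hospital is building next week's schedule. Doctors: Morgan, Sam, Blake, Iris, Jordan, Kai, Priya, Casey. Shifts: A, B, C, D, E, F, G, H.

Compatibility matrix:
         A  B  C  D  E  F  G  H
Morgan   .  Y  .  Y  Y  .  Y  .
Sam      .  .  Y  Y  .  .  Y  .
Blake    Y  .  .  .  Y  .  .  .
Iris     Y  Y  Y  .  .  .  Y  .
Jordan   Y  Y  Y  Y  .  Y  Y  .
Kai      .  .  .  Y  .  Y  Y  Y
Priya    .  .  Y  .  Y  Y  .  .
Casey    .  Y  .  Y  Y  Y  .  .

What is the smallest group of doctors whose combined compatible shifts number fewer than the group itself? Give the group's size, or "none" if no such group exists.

none

A matching saturating every doctor exists, for instance Morgan→E, Sam→D, Blake→A, Iris→G, Jordan→F, Kai→H, Priya→C, Casey→B.
By Hall's marriage theorem, this means |N(S)| ≥ |S| for every subset S, so no violating subset exists.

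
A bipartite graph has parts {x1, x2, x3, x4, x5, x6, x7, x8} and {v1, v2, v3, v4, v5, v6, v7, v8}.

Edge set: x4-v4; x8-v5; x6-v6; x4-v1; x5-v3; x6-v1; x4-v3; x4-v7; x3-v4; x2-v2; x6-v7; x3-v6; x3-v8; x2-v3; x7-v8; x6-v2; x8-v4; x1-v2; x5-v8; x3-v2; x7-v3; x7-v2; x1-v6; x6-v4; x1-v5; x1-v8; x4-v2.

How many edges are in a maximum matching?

One maximum matching: x1-v5, x2-v3, x3-v6, x4-v7, x5-v8, x6-v1, x7-v2, x8-v4.
This saturates every left vertex, so 8 is the maximum.

8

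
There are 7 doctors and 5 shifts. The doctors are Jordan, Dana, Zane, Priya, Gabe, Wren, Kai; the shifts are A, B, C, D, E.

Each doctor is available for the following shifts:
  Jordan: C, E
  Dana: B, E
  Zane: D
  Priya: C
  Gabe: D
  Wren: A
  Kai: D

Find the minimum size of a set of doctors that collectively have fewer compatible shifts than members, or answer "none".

2

Take S = {Zane, Gabe}. Its neighbourhood is {D}, so |N(S)| = 1 < |S| = 2.
No single vertex violates Hall's condition since each has at least one neighbour, so 2 is the minimum.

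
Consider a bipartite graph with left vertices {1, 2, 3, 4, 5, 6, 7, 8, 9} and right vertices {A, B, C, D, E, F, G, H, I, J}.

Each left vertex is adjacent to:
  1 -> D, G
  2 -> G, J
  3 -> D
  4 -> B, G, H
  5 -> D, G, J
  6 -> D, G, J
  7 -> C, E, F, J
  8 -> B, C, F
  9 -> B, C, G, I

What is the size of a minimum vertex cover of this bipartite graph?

The 7 edges 1–G, 2–J, 3–D, 4–H, 7–E, 8–F, 9–B form a matching, so any vertex cover needs at least 7 vertices (one per matched edge).
Conversely {4, 7, 8, 9, D, G, J} meets every edge and has exactly 7 vertices, so 7 is optimal.

7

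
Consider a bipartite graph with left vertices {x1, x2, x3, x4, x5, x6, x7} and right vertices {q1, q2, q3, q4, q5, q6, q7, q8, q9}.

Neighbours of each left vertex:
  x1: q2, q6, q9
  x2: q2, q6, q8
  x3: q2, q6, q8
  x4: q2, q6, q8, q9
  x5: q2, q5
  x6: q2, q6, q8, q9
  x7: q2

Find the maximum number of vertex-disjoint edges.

5

A valid assignment of size 5: x1–q9, x2–q6, x3–q2, x4–q8, x5–q5.
The set {x1, x2, x3, x4, x6, x7} has only 4 neighbours ({q2, q6, q8, q9}), so by Hall's theorem at most 5 of the 7 left vertices can be matched.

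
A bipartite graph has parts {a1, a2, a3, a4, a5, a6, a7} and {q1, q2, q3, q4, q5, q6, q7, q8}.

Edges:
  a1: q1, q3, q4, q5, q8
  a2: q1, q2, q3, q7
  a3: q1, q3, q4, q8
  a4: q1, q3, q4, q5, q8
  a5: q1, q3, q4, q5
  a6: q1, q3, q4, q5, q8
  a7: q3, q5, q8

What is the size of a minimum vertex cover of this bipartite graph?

The 6 edges a1–q8, a2–q2, a3–q3, a4–q1, a5–q5, a6–q4 form a matching, so any vertex cover needs at least 6 vertices (one per matched edge).
Conversely {a2, q1, q3, q4, q5, q8} meets every edge and has exactly 6 vertices, so 6 is optimal.

6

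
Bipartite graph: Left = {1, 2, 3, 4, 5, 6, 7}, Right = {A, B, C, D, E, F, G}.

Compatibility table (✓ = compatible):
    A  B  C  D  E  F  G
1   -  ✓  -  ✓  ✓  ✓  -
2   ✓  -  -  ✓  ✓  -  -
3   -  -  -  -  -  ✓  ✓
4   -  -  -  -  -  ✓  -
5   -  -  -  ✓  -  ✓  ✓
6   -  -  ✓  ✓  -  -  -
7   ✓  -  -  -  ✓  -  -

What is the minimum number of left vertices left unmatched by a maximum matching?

0

One maximum matching: 1–B, 2–A, 3–G, 4–F, 5–D, 6–C, 7–E.
This saturates every left vertex, so 7 is the maximum.
That matches 7 of the 7, leaving 0 unmatched; no matching can do better.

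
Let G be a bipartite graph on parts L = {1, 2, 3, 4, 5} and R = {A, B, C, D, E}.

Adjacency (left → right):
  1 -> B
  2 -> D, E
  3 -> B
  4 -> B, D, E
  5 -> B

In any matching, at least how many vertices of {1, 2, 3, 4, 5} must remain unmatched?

A valid assignment of size 3: 1→B, 2→D, 4→E.
The set {1, 3, 5} has only 1 neighbour ({B}), so by Hall's theorem at most 3 of the 5 left vertices can be matched.
That matches 3 of the 5, leaving 2 unmatched; no matching can do better.

2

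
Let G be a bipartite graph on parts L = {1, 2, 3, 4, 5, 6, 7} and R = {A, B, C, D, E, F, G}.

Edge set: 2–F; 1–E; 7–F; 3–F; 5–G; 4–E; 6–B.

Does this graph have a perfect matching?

No

The set {1, 2, 3, 4, 7} has only 2 neighbours ({E, F}), so by Hall's theorem at most 4 of the 7 left vertices can be matched.
Hence no matching covers every left vertex.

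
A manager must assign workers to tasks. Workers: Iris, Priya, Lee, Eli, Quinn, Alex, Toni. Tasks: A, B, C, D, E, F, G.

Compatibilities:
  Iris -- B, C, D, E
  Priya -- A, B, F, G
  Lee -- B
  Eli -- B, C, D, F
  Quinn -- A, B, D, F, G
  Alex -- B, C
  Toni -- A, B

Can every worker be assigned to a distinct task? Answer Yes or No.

Yes

For example, pair Iris-E, Priya-F, Lee-B, Eli-D, Quinn-G, Alex-C, Toni-A.
Every worker is matched, so this is a perfect matching.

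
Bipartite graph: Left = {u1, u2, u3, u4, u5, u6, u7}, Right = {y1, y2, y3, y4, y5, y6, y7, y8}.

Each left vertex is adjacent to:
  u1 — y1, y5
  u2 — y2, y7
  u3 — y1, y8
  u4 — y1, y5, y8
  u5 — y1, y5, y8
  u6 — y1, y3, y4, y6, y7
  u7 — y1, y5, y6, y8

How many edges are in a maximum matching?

6

One maximum matching: u1-y5, u2-y2, u3-y8, u4-y1, u6-y7, u7-y6.
The set {u1, u3, u4, u5} has only 3 neighbours ({y1, y5, y8}), so by Hall's theorem at most 6 of the 7 left vertices can be matched.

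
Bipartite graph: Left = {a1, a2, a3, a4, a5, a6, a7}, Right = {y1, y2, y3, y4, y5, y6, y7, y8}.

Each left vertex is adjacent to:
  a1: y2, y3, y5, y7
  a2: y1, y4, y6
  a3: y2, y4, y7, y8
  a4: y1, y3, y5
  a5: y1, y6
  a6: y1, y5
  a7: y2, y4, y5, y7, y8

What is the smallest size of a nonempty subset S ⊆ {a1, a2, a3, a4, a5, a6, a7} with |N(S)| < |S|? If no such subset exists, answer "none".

none

A matching saturating every left vertex exists, for instance a1→y2, a2→y4, a3→y8, a4→y3, a5→y6, a6→y1, a7→y7.
By Hall's marriage theorem, this means |N(S)| ≥ |S| for every subset S, so no violating subset exists.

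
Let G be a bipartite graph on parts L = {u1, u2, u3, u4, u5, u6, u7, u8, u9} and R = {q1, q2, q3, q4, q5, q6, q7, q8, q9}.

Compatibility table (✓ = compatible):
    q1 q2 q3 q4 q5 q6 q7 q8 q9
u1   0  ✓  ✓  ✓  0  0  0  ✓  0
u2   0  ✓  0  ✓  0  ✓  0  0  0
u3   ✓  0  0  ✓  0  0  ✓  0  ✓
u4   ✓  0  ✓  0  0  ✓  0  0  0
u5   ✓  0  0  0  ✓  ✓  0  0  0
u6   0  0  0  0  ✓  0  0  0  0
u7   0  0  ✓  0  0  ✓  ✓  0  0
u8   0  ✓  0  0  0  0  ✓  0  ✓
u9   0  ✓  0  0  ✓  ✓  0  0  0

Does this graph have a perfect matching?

Yes

One maximum matching: u1-q8, u2-q4, u3-q9, u4-q3, u5-q1, u6-q5, u7-q6, u8-q7, u9-q2.
Every left vertex is matched, so this is a perfect matching.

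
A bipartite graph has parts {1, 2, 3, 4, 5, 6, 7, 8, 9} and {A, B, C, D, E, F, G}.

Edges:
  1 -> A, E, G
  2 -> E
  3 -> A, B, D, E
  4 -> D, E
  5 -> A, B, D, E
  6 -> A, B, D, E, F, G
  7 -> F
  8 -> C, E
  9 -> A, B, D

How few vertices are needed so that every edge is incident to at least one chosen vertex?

The 7 edges 1–G, 2–E, 3–A, 4–D, 5–B, 6–F, 8–C form a matching, so any vertex cover needs at least 7 vertices (one per matched edge).
Conversely {8, A, B, D, E, F, G} meets every edge and has exactly 7 vertices, so 7 is optimal.

7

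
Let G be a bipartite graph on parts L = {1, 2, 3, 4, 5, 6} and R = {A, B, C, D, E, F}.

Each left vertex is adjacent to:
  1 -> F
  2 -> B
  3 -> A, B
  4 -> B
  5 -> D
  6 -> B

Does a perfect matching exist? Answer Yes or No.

The set {2, 4, 6} has only 1 neighbour ({B}), so by Hall's theorem at most 4 of the 6 left vertices can be matched.
Hence no matching covers every left vertex.

No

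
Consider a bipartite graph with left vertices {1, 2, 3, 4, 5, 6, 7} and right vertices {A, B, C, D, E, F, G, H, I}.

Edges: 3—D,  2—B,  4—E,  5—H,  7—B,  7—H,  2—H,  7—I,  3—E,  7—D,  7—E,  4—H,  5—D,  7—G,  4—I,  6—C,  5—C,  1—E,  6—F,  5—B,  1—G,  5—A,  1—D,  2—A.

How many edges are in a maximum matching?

A valid assignment of size 7: 1–E, 2–B, 3–D, 4–H, 5–A, 6–F, 7–G.
All 7 left vertices are matched, so no larger matching exists.

7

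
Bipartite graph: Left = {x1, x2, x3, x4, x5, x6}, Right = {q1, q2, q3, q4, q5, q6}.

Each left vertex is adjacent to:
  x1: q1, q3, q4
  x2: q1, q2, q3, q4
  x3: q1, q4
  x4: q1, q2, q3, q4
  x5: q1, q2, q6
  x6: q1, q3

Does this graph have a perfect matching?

No

The set {x1, x2, x3, x4, x6} has only 4 neighbours ({q1, q2, q3, q4}), so by Hall's theorem at most 5 of the 6 left vertices can be matched.
Hence no matching covers every left vertex.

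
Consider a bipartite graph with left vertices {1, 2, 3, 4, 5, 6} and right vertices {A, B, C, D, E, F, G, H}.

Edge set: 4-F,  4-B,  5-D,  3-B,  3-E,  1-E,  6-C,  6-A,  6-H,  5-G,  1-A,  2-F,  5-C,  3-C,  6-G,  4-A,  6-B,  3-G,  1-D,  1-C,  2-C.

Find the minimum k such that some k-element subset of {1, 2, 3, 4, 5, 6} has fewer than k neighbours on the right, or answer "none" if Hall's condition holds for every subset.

A matching saturating every left vertex exists, for instance 1→E, 2→F, 3→B, 4→A, 5→C, 6→G.
By Hall's marriage theorem, this means |N(S)| ≥ |S| for every subset S, so no violating subset exists.

none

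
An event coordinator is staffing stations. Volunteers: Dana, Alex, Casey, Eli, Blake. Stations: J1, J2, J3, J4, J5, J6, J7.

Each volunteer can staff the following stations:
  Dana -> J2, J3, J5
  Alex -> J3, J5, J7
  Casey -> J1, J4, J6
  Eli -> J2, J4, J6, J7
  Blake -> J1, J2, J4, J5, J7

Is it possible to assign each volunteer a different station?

Yes

One maximum matching: Dana→J5, Alex→J3, Casey→J1, Eli→J6, Blake→J2.
All 5 volunteers are covered.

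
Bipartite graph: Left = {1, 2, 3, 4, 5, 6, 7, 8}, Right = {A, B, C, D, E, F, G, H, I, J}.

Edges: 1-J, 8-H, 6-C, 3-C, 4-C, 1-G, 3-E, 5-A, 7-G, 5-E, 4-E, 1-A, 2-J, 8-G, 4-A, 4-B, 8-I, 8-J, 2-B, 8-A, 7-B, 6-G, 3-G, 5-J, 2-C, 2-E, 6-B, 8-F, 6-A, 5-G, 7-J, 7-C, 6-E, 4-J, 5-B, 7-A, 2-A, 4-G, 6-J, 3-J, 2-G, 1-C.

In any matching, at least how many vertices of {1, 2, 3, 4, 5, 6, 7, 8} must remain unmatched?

For example, pair 1–C, 2–B, 3–E, 4–A, 5–G, 6–J, 8–H.
The set {1, 2, 3, 4, 5, 6, 7} has only 6 neighbours ({A, B, C, E, G, J}), so by Hall's theorem at most 7 of the 8 left vertices can be matched.
That matches 7 of the 8, leaving 1 unmatched; no matching can do better.

1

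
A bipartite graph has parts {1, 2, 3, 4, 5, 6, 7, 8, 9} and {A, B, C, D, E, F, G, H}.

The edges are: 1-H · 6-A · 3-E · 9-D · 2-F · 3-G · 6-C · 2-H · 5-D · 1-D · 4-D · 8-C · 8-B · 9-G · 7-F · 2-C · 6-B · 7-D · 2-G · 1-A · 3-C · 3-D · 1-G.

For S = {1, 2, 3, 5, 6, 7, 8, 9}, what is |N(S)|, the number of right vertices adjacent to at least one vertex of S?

The union of neighbours of {1, 2, 3, 5, 6, 7, 8, 9} is {A, B, C, D, E, F, G, H}, which has 8 elements.
Since |N(S)| = 8 ≥ |S| = 8, Hall's condition holds for this subset.

8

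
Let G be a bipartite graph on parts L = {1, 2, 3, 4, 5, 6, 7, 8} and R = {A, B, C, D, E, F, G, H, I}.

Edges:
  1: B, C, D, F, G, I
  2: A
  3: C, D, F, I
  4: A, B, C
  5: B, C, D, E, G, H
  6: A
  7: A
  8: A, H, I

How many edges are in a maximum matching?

For example, pair 1-B, 2-A, 3-F, 4-C, 5-G, 8-I.
The set {2, 6, 7} has only 1 neighbour ({A}), so by Hall's theorem at most 6 of the 8 left vertices can be matched.

6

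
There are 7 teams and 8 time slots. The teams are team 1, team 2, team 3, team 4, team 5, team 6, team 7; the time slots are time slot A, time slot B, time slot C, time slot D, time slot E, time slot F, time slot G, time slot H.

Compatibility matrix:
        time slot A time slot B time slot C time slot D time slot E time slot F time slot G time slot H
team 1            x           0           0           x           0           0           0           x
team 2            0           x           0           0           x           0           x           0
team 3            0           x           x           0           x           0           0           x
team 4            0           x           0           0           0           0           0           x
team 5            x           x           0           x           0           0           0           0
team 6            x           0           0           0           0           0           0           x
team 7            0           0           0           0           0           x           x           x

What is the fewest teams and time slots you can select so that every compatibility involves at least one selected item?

{team 1, team 2, team 3, team 4, team 5, team 6, team 7} is a vertex cover of size 7: every edge has an endpoint in this set.
No smaller cover exists because team 1–time slot D, team 2–time slot G, team 3–time slot C, team 4–time slot B, team 5–time slot A, team 6–time slot H, team 7–time slot F is a matching of size 7, and a cover must include an endpoint of each of these disjoint edges (König's theorem).

7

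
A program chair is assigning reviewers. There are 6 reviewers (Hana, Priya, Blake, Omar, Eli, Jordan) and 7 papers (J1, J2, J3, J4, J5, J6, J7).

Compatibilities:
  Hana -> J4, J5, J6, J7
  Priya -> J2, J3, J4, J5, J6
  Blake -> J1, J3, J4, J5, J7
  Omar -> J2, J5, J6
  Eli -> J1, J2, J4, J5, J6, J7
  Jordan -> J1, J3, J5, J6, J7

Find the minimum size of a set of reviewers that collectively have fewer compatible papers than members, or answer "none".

none

A matching saturating every reviewer exists, for instance Hana→J7, Priya→J3, Blake→J1, Omar→J5, Eli→J2, Jordan→J6.
By Hall's marriage theorem, this means |N(S)| ≥ |S| for every subset S, so no violating subset exists.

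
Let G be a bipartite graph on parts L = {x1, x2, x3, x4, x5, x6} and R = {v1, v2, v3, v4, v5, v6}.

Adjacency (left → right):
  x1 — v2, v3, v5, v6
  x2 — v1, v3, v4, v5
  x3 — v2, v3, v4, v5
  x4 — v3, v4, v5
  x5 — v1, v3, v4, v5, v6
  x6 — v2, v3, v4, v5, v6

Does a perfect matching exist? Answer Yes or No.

Yes

For example, pair x1-v2, x2-v1, x3-v4, x4-v5, x5-v6, x6-v3.
All 6 left vertices are covered.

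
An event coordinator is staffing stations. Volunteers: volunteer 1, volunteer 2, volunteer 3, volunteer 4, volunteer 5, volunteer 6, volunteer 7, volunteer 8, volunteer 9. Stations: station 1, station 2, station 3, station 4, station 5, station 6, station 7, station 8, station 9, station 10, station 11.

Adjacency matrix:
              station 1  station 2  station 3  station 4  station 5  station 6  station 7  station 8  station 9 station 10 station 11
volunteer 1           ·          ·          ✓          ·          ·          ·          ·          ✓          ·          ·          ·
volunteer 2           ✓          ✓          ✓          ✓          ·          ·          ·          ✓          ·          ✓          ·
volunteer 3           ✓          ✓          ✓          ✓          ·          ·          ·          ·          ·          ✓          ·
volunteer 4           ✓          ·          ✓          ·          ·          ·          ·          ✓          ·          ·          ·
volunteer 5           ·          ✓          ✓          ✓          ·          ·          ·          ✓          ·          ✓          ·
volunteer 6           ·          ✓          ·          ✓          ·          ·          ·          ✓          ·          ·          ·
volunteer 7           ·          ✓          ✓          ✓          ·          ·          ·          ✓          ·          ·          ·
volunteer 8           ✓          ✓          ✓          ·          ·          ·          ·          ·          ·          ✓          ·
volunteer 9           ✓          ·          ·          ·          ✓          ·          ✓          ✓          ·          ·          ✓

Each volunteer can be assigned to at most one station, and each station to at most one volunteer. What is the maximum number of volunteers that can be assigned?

A valid assignment of size 7: volunteer 1–station 3, volunteer 2–station 4, volunteer 3–station 10, volunteer 4–station 1, volunteer 5–station 8, volunteer 6–station 2, volunteer 9–station 7.
The set {volunteer 1, volunteer 2, volunteer 3, volunteer 4, volunteer 5, volunteer 6, volunteer 7, volunteer 8} has only 6 neighbours ({station 1, station 10, station 2, station 3, station 4, station 8}), so by Hall's theorem at most 7 of the 9 volunteers can be matched.

7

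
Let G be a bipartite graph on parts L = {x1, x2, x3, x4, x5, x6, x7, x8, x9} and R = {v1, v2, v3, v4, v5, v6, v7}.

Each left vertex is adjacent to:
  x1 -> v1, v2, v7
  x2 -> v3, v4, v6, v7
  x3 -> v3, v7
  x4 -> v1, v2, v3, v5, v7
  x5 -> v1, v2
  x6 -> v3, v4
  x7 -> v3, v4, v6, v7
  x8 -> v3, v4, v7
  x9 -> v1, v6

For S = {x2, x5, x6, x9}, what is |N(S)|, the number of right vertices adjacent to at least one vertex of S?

6

The union of neighbours of {x2, x5, x6, x9} is {v1, v2, v3, v4, v6, v7}, which has 6 elements.
Since |N(S)| = 6 ≥ |S| = 4, Hall's condition holds for this subset.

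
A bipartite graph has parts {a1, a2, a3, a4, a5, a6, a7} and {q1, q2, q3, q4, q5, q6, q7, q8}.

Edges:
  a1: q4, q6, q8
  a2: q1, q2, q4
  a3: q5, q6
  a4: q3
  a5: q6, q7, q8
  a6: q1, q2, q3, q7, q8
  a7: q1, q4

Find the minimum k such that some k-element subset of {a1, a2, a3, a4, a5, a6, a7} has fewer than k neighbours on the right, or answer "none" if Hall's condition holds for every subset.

none

A matching saturating every left vertex exists, for instance a1→q6, a2→q2, a3→q5, a4→q3, a5→q8, a6→q7, a7→q4.
By Hall's marriage theorem, this means |N(S)| ≥ |S| for every subset S, so no violating subset exists.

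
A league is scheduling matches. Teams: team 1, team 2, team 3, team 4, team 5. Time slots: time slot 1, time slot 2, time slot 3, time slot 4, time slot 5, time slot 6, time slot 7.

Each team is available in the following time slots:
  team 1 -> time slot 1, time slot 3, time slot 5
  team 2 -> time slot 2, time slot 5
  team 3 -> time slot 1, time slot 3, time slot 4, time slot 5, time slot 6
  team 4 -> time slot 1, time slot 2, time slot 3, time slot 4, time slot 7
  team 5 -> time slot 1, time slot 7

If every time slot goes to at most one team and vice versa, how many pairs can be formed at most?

5

For example, pair team 1–time slot 3, team 2–time slot 2, team 3–time slot 5, team 4–time slot 4, team 5–time slot 7.
All 5 teams are matched, so no larger matching exists.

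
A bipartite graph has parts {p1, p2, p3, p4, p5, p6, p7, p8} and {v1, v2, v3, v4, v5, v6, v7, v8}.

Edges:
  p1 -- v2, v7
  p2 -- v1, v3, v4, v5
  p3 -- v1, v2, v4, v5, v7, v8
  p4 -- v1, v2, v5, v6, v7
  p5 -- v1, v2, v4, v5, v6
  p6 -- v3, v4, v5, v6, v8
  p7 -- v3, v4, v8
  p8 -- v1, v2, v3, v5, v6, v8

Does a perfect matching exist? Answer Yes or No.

Yes

One maximum matching: p1-v7, p2-v4, p3-v2, p4-v1, p5-v6, p6-v5, p7-v3, p8-v8.
All 8 left vertices are covered.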